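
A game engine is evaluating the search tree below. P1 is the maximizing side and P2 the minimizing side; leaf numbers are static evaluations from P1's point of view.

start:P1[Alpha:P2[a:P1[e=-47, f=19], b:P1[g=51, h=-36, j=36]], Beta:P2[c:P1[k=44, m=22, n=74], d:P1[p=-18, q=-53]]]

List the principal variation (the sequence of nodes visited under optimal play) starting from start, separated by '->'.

start -> Alpha -> a -> f

a (P1): max(-47, 19) = 19
b (P1): max(51, -36, 36) = 51
Alpha (P2): min(19, 51) = 19
c (P1): max(44, 22, 74) = 74
d (P1): max(-18, -53) = -18
Beta (P2): min(74, -18) = -18
start (P1): max(19, -18) = 19
At start, P1 picks Alpha (highest: 19).
At Alpha, P2 picks a (lowest: 19).
At a, P1 picks f (highest: 19).
Terminal value 19.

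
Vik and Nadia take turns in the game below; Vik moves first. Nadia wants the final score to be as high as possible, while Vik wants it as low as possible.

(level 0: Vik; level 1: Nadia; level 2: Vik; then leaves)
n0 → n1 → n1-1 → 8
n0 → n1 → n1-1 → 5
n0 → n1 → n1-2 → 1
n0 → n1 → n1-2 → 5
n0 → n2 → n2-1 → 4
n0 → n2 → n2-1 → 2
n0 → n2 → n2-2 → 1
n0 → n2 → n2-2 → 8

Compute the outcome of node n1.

n1-1 (Vik): min(8, 5) = 5
n1-2 (Vik): min(1, 5) = 1
n1 (Nadia): max(5, 1) = 5

5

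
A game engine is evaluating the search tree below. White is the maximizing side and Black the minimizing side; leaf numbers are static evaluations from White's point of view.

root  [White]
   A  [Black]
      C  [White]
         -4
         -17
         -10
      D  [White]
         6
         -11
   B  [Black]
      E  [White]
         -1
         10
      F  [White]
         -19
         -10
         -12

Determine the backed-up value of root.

C (White): max(-4, -17, -10) = -4
D (White): max(6, -11) = 6
A (Black): min(-4, 6) = -4
E (White): max(-1, 10) = 10
F (White): max(-19, -10, -12) = -10
B (Black): min(10, -10) = -10
root (White): max(-4, -10) = -4

-4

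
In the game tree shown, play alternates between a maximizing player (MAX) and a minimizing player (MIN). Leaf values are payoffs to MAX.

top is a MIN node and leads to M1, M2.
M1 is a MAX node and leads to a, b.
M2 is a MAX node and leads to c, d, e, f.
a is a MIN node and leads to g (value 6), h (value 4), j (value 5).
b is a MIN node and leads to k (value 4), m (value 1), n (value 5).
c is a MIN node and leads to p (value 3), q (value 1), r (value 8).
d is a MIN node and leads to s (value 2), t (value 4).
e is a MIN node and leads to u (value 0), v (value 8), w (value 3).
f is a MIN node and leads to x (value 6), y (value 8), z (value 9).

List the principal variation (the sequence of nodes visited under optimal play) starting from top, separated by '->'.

top -> M1 -> a -> h

a (MIN): min(6, 4, 5) = 4
b (MIN): min(4, 1, 5) = 1
M1 (MAX): max(4, 1) = 4
c (MIN): min(3, 1, 8) = 1
d (MIN): min(2, 4) = 2
e (MIN): min(0, 8, 3) = 0
f (MIN): min(6, 8, 9) = 6
M2 (MAX): max(1, 2, 0, 6) = 6
top (MIN): min(4, 6) = 4
At top, MIN picks M1 (lowest: 4).
At M1, MAX picks a (highest: 4).
At a, MIN picks h (lowest: 4).
Terminal value 4.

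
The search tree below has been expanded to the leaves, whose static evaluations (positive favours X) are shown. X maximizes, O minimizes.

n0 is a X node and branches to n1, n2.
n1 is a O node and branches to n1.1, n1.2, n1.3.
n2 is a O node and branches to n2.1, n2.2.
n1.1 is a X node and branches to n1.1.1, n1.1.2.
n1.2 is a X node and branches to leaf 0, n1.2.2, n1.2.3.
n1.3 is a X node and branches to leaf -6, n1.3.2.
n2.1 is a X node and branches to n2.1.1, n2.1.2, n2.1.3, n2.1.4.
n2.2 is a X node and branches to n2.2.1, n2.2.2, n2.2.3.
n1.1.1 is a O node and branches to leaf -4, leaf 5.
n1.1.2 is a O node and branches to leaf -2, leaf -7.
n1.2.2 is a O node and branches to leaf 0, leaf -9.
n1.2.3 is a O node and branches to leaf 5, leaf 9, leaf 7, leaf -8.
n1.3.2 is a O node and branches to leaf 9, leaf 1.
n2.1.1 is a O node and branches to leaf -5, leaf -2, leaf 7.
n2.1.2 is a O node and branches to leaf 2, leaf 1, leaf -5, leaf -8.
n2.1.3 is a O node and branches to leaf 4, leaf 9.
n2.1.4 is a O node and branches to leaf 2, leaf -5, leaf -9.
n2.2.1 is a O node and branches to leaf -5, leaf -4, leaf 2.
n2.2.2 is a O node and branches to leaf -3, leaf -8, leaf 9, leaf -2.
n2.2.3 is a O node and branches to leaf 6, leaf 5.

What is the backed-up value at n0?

n1.1.1 (O): min(-4, 5) = -4
n1.1.2 (O): min(-2, -7) = -7
n1.1 (X): max(-4, -7) = -4
n1.2.2 (O): min(0, -9) = -9
n1.2.3 (O): min(5, 9, 7, -8) = -8
n1.2 (X): max(0, -9, -8) = 0
n1.3.2 (O): min(9, 1) = 1
n1.3 (X): max(-6, 1) = 1
n1 (O): min(-4, 0, 1) = -4
n2.1.1 (O): min(-5, -2, 7) = -5
n2.1.2 (O): min(2, 1, -5, -8) = -8
n2.1.3 (O): min(4, 9) = 4
n2.1.4 (O): min(2, -5, -9) = -9
n2.1 (X): max(-5, -8, 4, -9) = 4
n2.2.1 (O): min(-5, -4, 2) = -5
n2.2.2 (O): min(-3, -8, 9, -2) = -8
n2.2.3 (O): min(6, 5) = 5
n2.2 (X): max(-5, -8, 5) = 5
n2 (O): min(4, 5) = 4
n0 (X): max(-4, 4) = 4

4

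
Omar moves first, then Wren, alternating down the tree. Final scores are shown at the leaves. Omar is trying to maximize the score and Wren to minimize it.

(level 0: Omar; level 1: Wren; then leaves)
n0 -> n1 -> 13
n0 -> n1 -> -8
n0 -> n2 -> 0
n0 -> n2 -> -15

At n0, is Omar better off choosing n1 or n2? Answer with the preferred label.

n1

n1 (Wren): min(13, -8) = -8
n2 (Wren): min(0, -15) = -15
Omar prefers the higher value; n1=-8, n2=-15. n1 is better since -8 > -15.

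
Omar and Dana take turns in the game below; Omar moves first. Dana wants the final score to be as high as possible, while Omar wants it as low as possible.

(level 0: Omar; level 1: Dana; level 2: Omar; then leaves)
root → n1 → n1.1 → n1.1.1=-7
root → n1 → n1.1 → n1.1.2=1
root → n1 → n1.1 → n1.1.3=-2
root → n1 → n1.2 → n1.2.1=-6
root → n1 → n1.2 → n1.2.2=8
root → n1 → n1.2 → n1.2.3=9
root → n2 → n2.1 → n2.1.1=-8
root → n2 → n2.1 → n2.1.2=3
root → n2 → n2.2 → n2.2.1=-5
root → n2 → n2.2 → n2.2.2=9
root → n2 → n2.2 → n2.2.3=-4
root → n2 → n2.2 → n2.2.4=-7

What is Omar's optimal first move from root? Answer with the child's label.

n2

n1.1 (Omar): min(-7, 1, -2) = -7
n1.2 (Omar): min(-6, 8, 9) = -6
n1 (Dana): max(-7, -6) = -6
n2.1 (Omar): min(-8, 3) = -8
n2.2 (Omar): min(-5, 9, -4, -7) = -7
n2 (Dana): max(-8, -7) = -7
root (Omar): min(-6, -7) = -7
Omar at root wants the lowest of {n1=-6, n2=-7}, so chooses n2.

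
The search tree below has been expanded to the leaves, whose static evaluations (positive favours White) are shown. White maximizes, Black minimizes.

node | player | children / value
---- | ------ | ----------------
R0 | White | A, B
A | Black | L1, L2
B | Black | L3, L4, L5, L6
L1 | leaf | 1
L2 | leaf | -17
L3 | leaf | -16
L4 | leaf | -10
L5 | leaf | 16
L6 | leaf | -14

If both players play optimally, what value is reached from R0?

-16

A (Black): min(1, -17) = -17
B (Black): min(-16, -10, 16, -14) = -16
R0 (White): max(-17, -16) = -16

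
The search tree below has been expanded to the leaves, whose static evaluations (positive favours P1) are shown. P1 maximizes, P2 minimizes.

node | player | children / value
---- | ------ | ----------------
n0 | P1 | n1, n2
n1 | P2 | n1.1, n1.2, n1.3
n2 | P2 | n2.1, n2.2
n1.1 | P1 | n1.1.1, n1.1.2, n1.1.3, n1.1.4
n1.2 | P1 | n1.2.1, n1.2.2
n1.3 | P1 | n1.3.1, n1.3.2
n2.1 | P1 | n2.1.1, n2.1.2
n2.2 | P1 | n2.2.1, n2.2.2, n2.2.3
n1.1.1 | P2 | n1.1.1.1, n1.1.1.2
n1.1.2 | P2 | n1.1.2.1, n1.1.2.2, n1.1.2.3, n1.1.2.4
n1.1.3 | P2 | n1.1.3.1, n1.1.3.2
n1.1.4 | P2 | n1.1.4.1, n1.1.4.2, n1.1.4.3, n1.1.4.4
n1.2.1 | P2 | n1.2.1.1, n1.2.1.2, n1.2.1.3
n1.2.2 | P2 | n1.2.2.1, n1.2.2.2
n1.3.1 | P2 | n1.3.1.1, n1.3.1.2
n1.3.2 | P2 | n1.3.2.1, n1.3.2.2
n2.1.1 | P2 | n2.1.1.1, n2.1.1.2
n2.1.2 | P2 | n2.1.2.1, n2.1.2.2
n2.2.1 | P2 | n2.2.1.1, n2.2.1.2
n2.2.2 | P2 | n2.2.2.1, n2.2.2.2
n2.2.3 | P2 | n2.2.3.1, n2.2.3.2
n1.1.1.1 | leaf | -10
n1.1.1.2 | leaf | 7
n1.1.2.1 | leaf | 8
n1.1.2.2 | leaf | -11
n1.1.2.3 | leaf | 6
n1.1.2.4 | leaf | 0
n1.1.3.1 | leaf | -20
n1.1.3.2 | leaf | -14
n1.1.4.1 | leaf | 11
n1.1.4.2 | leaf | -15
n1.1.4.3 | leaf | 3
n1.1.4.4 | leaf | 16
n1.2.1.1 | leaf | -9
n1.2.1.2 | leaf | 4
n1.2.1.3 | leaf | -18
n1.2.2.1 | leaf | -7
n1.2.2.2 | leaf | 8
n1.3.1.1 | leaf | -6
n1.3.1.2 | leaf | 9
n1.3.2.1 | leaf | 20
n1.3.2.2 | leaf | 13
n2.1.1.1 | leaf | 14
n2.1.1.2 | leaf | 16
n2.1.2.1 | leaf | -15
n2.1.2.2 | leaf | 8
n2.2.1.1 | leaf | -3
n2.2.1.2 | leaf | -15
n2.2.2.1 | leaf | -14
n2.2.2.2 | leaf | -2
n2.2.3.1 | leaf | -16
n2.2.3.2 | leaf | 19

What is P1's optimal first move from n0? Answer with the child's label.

n1

n1.1.1 (P2): min(-10, 7) = -10
n1.1.2 (P2): min(8, -11, 6, 0) = -11
n1.1.3 (P2): min(-20, -14) = -20
n1.1.4 (P2): min(11, -15, 3, 16) = -15
n1.1 (P1): max(-10, -11, -20, -15) = -10
n1.2.1 (P2): min(-9, 4, -18) = -18
n1.2.2 (P2): min(-7, 8) = -7
n1.2 (P1): max(-18, -7) = -7
n1.3.1 (P2): min(-6, 9) = -6
n1.3.2 (P2): min(20, 13) = 13
n1.3 (P1): max(-6, 13) = 13
n1 (P2): min(-10, -7, 13) = -10
n2.1.1 (P2): min(14, 16) = 14
n2.1.2 (P2): min(-15, 8) = -15
n2.1 (P1): max(14, -15) = 14
n2.2.1 (P2): min(-3, -15) = -15
n2.2.2 (P2): min(-14, -2) = -14
n2.2.3 (P2): min(-16, 19) = -16
n2.2 (P1): max(-15, -14, -16) = -14
n2 (P2): min(14, -14) = -14
n0 (P1): max(-10, -14) = -10
P1 at n0 wants the highest of {n1=-10, n2=-14}, so chooses n1.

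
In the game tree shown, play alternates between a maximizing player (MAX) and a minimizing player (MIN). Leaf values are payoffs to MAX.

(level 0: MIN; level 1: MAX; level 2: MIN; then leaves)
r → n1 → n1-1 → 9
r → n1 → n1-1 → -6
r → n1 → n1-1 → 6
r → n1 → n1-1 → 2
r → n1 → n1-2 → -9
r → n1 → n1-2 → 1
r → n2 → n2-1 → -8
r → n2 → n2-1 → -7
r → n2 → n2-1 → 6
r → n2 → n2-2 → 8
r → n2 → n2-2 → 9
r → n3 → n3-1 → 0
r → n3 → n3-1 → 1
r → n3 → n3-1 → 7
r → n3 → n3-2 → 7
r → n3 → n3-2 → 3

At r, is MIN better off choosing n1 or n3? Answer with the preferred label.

n1

n1-1 (MIN): min(9, -6, 6, 2) = -6
n1-2 (MIN): min(-9, 1) = -9
n1 (MAX): max(-6, -9) = -6
n3-1 (MIN): min(0, 1, 7) = 0
n3-2 (MIN): min(7, 3) = 3
n3 (MAX): max(0, 3) = 3
MIN prefers the lower value; n1=-6, n3=3. n1 is better since -6 < 3.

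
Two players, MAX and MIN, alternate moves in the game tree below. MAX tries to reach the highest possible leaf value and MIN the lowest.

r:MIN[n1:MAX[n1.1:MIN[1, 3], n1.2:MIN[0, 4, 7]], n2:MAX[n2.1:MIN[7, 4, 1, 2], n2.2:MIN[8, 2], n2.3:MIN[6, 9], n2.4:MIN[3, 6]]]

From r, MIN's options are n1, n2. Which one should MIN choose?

n1.1 (MIN): min(1, 3) = 1
n1.2 (MIN): min(0, 4, 7) = 0
n1 (MAX): max(1, 0) = 1
n2.1 (MIN): min(7, 4, 1, 2) = 1
n2.2 (MIN): min(8, 2) = 2
n2.3 (MIN): min(6, 9) = 6
n2.4 (MIN): min(3, 6) = 3
n2 (MAX): max(1, 2, 6, 3) = 6
r (MIN): min(1, 6) = 1
MIN at r wants the lowest of {n1=1, n2=6}, so chooses n1.

n1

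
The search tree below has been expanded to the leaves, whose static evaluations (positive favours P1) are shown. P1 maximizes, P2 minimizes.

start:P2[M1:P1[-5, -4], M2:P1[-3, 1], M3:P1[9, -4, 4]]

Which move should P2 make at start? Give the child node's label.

M1

M1 (P1): max(-5, -4) = -4
M2 (P1): max(-3, 1) = 1
M3 (P1): max(9, -4, 4) = 9
start (P2): min(-4, 1, 9) = -4
P2 at start wants the lowest of {M1=-4, M2=1, M3=9}, so chooses M1.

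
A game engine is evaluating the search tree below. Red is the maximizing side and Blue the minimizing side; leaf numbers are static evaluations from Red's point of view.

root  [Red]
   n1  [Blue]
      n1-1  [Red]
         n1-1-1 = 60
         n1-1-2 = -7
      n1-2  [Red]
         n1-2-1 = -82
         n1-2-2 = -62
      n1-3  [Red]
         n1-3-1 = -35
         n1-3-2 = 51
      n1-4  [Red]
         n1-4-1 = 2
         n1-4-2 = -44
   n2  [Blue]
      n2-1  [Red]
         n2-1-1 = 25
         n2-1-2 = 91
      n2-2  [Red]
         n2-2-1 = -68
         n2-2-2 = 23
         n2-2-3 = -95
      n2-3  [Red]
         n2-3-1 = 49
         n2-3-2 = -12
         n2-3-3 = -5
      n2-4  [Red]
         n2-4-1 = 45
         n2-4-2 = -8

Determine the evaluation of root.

23

n1-1 (Red): max(60, -7) = 60
n1-2 (Red): max(-82, -62) = -62
n1-3 (Red): max(-35, 51) = 51
n1-4 (Red): max(2, -44) = 2
n1 (Blue): min(60, -62, 51, 2) = -62
n2-1 (Red): max(25, 91) = 91
n2-2 (Red): max(-68, 23, -95) = 23
n2-3 (Red): max(49, -12, -5) = 49
n2-4 (Red): max(45, -8) = 45
n2 (Blue): min(91, 23, 49, 45) = 23
root (Red): max(-62, 23) = 23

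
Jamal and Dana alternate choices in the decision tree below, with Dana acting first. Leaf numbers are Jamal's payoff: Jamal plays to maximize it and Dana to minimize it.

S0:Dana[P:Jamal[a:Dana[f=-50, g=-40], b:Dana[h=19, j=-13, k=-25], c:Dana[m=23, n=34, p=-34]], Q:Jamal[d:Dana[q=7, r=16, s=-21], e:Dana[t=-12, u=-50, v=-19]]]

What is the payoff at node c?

c (Dana): min(23, 34, -34) = -34

-34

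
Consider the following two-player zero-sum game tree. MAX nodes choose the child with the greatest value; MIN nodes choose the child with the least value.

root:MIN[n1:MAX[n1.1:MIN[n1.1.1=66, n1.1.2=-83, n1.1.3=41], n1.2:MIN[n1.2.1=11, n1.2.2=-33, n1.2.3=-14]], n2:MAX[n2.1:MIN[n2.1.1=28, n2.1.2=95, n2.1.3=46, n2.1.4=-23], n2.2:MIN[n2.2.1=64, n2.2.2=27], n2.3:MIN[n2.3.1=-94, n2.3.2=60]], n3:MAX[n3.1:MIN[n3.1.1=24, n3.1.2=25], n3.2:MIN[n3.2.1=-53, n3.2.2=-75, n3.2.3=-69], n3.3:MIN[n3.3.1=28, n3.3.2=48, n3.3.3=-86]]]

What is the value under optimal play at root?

-33

n1.1 (MIN): min(66, -83, 41) = -83
n1.2 (MIN): min(11, -33, -14) = -33
n1 (MAX): max(-83, -33) = -33
n2.1 (MIN): min(28, 95, 46, -23) = -23
n2.2 (MIN): min(64, 27) = 27
n2.3 (MIN): min(-94, 60) = -94
n2 (MAX): max(-23, 27, -94) = 27
n3.1 (MIN): min(24, 25) = 24
n3.2 (MIN): min(-53, -75, -69) = -75
n3.3 (MIN): min(28, 48, -86) = -86
n3 (MAX): max(24, -75, -86) = 24
root (MIN): min(-33, 27, 24) = -33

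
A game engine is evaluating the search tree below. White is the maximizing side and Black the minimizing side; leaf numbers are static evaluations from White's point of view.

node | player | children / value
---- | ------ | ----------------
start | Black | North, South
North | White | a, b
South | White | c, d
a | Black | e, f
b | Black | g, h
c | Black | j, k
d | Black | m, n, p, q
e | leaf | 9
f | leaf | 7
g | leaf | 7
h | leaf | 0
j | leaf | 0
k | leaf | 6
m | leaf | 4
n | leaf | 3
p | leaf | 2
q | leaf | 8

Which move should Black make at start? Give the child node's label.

a (Black): min(9, 7) = 7
b (Black): min(7, 0) = 0
North (White): max(7, 0) = 7
c (Black): min(0, 6) = 0
d (Black): min(4, 3, 2, 8) = 2
South (White): max(0, 2) = 2
start (Black): min(7, 2) = 2
Black at start wants the lowest of {North=7, South=2}, so chooses South.

South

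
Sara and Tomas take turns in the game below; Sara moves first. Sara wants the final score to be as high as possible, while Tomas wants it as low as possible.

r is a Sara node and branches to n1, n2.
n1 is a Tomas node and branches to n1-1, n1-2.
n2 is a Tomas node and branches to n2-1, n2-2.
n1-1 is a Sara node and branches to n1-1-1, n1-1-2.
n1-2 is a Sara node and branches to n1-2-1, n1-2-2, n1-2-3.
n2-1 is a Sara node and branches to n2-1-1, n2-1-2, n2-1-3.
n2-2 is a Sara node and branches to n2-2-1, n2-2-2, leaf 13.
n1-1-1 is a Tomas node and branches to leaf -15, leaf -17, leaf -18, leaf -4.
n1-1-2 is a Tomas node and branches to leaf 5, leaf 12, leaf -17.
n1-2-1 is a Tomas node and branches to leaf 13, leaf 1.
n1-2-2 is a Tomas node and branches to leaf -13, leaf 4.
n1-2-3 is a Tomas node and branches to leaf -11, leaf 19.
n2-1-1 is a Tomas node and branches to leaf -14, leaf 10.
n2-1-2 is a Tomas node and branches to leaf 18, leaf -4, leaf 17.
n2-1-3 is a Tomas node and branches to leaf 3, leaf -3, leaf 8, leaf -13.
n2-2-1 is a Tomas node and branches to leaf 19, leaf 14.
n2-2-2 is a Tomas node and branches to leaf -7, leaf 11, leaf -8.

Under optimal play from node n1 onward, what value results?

-17

n1-1-1 (Tomas): min(-15, -17, -18, -4) = -18
n1-1-2 (Tomas): min(5, 12, -17) = -17
n1-1 (Sara): max(-18, -17) = -17
n1-2-1 (Tomas): min(13, 1) = 1
n1-2-2 (Tomas): min(-13, 4) = -13
n1-2-3 (Tomas): min(-11, 19) = -11
n1-2 (Sara): max(1, -13, -11) = 1
n1 (Tomas): min(-17, 1) = -17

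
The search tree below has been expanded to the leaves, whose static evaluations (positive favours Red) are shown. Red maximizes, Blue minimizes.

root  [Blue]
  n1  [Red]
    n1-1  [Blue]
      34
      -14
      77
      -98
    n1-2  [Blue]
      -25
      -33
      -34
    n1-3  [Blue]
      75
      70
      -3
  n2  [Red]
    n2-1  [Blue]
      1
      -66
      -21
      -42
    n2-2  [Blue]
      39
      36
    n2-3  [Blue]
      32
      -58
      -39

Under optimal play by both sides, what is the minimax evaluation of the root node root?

n1-1 (Blue): min(34, -14, 77, -98) = -98
n1-2 (Blue): min(-25, -33, -34) = -34
n1-3 (Blue): min(75, 70, -3) = -3
n1 (Red): max(-98, -34, -3) = -3
n2-1 (Blue): min(1, -66, -21, -42) = -66
n2-2 (Blue): min(39, 36) = 36
n2-3 (Blue): min(32, -58, -39) = -58
n2 (Red): max(-66, 36, -58) = 36
root (Blue): min(-3, 36) = -3

-3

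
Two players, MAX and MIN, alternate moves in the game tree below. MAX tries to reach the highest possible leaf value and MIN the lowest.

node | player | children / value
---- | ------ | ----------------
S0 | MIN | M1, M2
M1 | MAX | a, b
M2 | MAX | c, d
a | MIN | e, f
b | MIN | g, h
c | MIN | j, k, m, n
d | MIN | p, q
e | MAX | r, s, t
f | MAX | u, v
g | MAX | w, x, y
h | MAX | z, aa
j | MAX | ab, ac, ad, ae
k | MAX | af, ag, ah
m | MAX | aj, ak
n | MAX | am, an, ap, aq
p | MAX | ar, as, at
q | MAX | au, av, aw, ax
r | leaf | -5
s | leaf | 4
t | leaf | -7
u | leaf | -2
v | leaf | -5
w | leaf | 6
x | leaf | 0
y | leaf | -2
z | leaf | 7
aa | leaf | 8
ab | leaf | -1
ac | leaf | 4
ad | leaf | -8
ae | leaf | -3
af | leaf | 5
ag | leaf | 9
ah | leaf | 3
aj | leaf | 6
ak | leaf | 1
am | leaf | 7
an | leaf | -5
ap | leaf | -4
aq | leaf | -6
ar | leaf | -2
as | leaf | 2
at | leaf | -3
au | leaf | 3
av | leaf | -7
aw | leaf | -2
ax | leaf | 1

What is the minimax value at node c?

j (MAX): max(-1, 4, -8, -3) = 4
k (MAX): max(5, 9, 3) = 9
m (MAX): max(6, 1) = 6
n (MAX): max(7, -5, -4, -6) = 7
c (MIN): min(4, 9, 6, 7) = 4

4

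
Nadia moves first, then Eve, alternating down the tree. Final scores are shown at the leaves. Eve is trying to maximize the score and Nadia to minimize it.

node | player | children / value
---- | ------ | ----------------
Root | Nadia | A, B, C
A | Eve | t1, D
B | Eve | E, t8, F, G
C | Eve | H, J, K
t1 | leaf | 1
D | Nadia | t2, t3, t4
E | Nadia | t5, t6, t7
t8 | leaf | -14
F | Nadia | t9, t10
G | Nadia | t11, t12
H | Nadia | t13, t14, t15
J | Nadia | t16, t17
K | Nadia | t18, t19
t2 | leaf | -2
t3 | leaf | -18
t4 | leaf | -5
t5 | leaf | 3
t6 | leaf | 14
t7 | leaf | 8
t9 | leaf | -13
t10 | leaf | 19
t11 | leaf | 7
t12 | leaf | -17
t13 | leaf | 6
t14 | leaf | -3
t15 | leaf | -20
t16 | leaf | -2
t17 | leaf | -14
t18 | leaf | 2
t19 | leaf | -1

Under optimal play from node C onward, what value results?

H (Nadia): min(6, -3, -20) = -20
J (Nadia): min(-2, -14) = -14
K (Nadia): min(2, -1) = -1
C (Eve): max(-20, -14, -1) = -1

-1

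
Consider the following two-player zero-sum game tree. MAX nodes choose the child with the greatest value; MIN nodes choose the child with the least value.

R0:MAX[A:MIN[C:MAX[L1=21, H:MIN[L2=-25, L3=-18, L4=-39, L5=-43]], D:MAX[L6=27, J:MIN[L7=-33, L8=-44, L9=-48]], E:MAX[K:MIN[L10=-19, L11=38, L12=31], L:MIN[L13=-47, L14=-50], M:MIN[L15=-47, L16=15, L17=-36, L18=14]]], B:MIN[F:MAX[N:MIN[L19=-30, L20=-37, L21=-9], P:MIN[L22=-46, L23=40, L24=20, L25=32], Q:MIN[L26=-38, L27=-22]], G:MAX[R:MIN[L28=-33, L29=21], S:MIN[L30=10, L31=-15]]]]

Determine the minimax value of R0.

-19

H (MIN): min(-25, -18, -39, -43) = -43
C (MAX): max(21, -43) = 21
J (MIN): min(-33, -44, -48) = -48
D (MAX): max(27, -48) = 27
K (MIN): min(-19, 38, 31) = -19
L (MIN): min(-47, -50) = -50
M (MIN): min(-47, 15, -36, 14) = -47
E (MAX): max(-19, -50, -47) = -19
A (MIN): min(21, 27, -19) = -19
N (MIN): min(-30, -37, -9) = -37
P (MIN): min(-46, 40, 20, 32) = -46
Q (MIN): min(-38, -22) = -38
F (MAX): max(-37, -46, -38) = -37
R (MIN): min(-33, 21) = -33
S (MIN): min(10, -15) = -15
G (MAX): max(-33, -15) = -15
B (MIN): min(-37, -15) = -37
R0 (MAX): max(-19, -37) = -19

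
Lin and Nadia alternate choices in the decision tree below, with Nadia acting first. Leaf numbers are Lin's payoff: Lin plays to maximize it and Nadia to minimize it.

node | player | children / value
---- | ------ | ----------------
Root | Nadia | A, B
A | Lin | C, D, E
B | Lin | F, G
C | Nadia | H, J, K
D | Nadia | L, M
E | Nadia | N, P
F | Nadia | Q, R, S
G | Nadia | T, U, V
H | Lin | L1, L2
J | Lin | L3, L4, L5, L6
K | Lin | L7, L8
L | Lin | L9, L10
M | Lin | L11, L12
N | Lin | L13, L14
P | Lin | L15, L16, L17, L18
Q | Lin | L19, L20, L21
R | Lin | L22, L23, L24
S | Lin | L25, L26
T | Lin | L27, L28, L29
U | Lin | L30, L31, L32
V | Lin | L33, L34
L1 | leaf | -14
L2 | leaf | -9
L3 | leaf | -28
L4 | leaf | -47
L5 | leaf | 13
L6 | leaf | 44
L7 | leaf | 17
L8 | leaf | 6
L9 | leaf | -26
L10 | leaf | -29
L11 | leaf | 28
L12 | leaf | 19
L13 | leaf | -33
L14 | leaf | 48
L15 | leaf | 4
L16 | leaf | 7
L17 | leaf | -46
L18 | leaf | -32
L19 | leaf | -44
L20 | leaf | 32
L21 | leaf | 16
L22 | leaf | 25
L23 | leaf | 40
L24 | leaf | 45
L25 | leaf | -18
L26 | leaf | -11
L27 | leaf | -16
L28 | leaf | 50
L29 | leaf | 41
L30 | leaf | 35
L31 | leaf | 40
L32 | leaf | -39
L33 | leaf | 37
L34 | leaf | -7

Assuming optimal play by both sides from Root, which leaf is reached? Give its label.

H (Lin): max(-14, -9) = -9
J (Lin): max(-28, -47, 13, 44) = 44
K (Lin): max(17, 6) = 17
C (Nadia): min(-9, 44, 17) = -9
L (Lin): max(-26, -29) = -26
M (Lin): max(28, 19) = 28
D (Nadia): min(-26, 28) = -26
N (Lin): max(-33, 48) = 48
P (Lin): max(4, 7, -46, -32) = 7
E (Nadia): min(48, 7) = 7
A (Lin): max(-9, -26, 7) = 7
Q (Lin): max(-44, 32, 16) = 32
R (Lin): max(25, 40, 45) = 45
S (Lin): max(-18, -11) = -11
F (Nadia): min(32, 45, -11) = -11
T (Lin): max(-16, 50, 41) = 50
U (Lin): max(35, 40, -39) = 40
V (Lin): max(37, -7) = 37
G (Nadia): min(50, 40, 37) = 37
B (Lin): max(-11, 37) = 37
Root (Nadia): min(7, 37) = 7
At Root, Nadia picks A (lowest: 7).
At A, Lin picks E (highest: 7).
At E, Nadia picks P (lowest: 7).
At P, Lin picks L16 (highest: 7).
Terminal value 7.

L16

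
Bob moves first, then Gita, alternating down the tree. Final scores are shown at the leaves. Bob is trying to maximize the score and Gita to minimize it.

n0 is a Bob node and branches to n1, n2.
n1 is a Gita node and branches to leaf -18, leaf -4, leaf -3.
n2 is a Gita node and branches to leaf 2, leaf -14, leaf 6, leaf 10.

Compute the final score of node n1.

n1 (Gita): min(-18, -4, -3) = -18

-18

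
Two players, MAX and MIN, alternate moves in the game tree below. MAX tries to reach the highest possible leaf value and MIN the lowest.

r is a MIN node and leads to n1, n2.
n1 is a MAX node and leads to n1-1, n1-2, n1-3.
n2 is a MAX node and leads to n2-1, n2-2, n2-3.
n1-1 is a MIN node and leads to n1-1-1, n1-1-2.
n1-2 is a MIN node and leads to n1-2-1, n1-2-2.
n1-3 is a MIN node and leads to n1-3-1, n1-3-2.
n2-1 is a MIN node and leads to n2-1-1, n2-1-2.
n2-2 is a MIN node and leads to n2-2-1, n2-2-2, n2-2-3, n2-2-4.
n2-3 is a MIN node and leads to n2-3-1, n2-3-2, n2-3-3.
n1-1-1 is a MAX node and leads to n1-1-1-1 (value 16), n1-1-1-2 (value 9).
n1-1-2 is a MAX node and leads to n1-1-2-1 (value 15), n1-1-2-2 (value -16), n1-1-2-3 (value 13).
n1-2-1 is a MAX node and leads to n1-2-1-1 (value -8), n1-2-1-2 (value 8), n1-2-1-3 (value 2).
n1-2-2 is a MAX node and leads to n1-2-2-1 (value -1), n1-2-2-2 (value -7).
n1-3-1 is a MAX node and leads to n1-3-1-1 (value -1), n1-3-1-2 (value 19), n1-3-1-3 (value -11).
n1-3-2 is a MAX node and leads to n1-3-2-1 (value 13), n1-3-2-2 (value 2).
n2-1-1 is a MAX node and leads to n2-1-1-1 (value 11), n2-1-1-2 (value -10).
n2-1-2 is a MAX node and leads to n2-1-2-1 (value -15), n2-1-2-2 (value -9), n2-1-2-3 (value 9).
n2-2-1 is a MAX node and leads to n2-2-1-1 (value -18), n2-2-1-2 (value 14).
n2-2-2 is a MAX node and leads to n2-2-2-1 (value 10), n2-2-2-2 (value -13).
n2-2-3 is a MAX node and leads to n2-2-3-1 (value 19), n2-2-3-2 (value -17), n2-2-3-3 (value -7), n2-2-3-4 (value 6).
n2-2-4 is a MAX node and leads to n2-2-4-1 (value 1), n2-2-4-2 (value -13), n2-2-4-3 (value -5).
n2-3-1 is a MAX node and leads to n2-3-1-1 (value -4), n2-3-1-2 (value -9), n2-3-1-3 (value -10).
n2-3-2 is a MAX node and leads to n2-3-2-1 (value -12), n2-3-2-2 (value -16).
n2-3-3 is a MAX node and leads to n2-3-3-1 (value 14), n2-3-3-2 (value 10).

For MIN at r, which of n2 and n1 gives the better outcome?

n2

n2-1-1 (MAX): max(11, -10) = 11
n2-1-2 (MAX): max(-15, -9, 9) = 9
n2-1 (MIN): min(11, 9) = 9
n2-2-1 (MAX): max(-18, 14) = 14
n2-2-2 (MAX): max(10, -13) = 10
n2-2-3 (MAX): max(19, -17, -7, 6) = 19
n2-2-4 (MAX): max(1, -13, -5) = 1
n2-2 (MIN): min(14, 10, 19, 1) = 1
n2-3-1 (MAX): max(-4, -9, -10) = -4
n2-3-2 (MAX): max(-12, -16) = -12
n2-3-3 (MAX): max(14, 10) = 14
n2-3 (MIN): min(-4, -12, 14) = -12
n2 (MAX): max(9, 1, -12) = 9
n1-1-1 (MAX): max(16, 9) = 16
n1-1-2 (MAX): max(15, -16, 13) = 15
n1-1 (MIN): min(16, 15) = 15
n1-2-1 (MAX): max(-8, 8, 2) = 8
n1-2-2 (MAX): max(-1, -7) = -1
n1-2 (MIN): min(8, -1) = -1
n1-3-1 (MAX): max(-1, 19, -11) = 19
n1-3-2 (MAX): max(13, 2) = 13
n1-3 (MIN): min(19, 13) = 13
n1 (MAX): max(15, -1, 13) = 15
MIN prefers the lower value; n2=9, n1=15. n2 is better since 9 < 15.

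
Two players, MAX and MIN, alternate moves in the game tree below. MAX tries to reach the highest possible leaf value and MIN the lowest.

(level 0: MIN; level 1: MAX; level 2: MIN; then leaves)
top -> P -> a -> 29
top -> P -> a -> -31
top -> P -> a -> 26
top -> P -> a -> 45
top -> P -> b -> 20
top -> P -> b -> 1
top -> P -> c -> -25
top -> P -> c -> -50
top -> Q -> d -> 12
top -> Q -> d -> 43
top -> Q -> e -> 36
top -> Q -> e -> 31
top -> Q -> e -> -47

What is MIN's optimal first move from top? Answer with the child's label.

a (MIN): min(29, -31, 26, 45) = -31
b (MIN): min(20, 1) = 1
c (MIN): min(-25, -50) = -50
P (MAX): max(-31, 1, -50) = 1
d (MIN): min(12, 43) = 12
e (MIN): min(36, 31, -47) = -47
Q (MAX): max(12, -47) = 12
top (MIN): min(1, 12) = 1
MIN at top wants the lowest of {P=1, Q=12}, so chooses P.

P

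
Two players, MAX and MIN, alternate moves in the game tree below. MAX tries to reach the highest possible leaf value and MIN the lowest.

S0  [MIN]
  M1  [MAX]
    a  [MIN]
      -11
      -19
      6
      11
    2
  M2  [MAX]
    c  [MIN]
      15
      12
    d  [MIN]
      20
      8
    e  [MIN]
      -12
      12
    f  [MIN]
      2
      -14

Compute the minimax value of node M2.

c (MIN): min(15, 12) = 12
d (MIN): min(20, 8) = 8
e (MIN): min(-12, 12) = -12
f (MIN): min(2, -14) = -14
M2 (MAX): max(12, 8, -12, -14) = 12

12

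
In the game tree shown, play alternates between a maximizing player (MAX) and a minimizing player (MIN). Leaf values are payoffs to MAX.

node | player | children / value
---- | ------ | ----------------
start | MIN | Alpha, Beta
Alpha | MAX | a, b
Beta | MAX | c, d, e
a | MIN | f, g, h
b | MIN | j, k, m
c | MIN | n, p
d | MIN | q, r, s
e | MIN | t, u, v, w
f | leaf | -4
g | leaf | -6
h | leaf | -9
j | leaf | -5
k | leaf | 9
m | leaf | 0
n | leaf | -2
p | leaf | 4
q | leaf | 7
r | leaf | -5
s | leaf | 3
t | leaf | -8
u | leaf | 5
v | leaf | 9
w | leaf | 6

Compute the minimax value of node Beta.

-2

c (MIN): min(-2, 4) = -2
d (MIN): min(7, -5, 3) = -5
e (MIN): min(-8, 5, 9, 6) = -8
Beta (MAX): max(-2, -5, -8) = -2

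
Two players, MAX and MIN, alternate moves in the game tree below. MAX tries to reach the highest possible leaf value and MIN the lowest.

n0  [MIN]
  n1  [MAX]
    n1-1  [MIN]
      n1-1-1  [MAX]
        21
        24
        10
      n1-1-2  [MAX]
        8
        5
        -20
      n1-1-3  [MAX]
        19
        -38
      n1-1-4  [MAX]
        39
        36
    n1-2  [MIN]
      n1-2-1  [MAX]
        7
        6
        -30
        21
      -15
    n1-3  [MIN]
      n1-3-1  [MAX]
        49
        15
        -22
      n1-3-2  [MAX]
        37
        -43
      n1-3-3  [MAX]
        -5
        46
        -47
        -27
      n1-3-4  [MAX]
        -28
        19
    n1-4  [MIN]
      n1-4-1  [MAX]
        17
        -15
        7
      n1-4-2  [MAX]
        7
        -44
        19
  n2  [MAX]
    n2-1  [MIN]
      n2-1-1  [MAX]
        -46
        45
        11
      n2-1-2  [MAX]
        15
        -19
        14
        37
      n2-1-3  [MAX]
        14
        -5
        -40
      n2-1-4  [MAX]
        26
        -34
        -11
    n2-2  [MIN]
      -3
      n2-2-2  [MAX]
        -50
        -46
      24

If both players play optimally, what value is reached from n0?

n1-1-1 (MAX): max(21, 24, 10) = 24
n1-1-2 (MAX): max(8, 5, -20) = 8
n1-1-3 (MAX): max(19, -38) = 19
n1-1-4 (MAX): max(39, 36) = 39
n1-1 (MIN): min(24, 8, 19, 39) = 8
n1-2-1 (MAX): max(7, 6, -30, 21) = 21
n1-2 (MIN): min(21, -15) = -15
n1-3-1 (MAX): max(49, 15, -22) = 49
n1-3-2 (MAX): max(37, -43) = 37
n1-3-3 (MAX): max(-5, 46, -47, -27) = 46
n1-3-4 (MAX): max(-28, 19) = 19
n1-3 (MIN): min(49, 37, 46, 19) = 19
n1-4-1 (MAX): max(17, -15, 7) = 17
n1-4-2 (MAX): max(7, -44, 19) = 19
n1-4 (MIN): min(17, 19) = 17
n1 (MAX): max(8, -15, 19, 17) = 19
n2-1-1 (MAX): max(-46, 45, 11) = 45
n2-1-2 (MAX): max(15, -19, 14, 37) = 37
n2-1-3 (MAX): max(14, -5, -40) = 14
n2-1-4 (MAX): max(26, -34, -11) = 26
n2-1 (MIN): min(45, 37, 14, 26) = 14
n2-2-2 (MAX): max(-50, -46) = -46
n2-2 (MIN): min(-3, -46, 24) = -46
n2 (MAX): max(14, -46) = 14
n0 (MIN): min(19, 14) = 14

14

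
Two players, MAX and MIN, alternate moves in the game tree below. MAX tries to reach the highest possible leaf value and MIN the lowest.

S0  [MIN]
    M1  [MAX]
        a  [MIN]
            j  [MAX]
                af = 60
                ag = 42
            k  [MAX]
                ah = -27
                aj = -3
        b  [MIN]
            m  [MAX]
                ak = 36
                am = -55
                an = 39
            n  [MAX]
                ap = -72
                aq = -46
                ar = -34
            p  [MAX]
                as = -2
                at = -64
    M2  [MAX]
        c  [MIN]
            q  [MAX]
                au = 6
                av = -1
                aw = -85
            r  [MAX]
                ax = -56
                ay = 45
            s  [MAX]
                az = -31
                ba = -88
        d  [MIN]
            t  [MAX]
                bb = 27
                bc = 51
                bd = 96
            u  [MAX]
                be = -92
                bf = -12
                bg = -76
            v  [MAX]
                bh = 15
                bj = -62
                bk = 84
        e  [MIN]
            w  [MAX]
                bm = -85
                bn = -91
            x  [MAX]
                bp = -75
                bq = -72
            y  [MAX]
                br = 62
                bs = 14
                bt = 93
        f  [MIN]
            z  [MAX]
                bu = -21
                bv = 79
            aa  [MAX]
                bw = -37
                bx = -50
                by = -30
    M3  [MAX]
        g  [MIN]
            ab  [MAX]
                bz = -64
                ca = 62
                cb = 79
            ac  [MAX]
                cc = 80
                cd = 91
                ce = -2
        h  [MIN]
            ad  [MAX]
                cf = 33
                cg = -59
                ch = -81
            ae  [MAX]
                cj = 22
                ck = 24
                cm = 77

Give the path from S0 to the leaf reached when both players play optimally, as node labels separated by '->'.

j (MAX): max(60, 42) = 60
k (MAX): max(-27, -3) = -3
a (MIN): min(60, -3) = -3
m (MAX): max(36, -55, 39) = 39
n (MAX): max(-72, -46, -34) = -34
p (MAX): max(-2, -64) = -2
b (MIN): min(39, -34, -2) = -34
M1 (MAX): max(-3, -34) = -3
q (MAX): max(6, -1, -85) = 6
r (MAX): max(-56, 45) = 45
s (MAX): max(-31, -88) = -31
c (MIN): min(6, 45, -31) = -31
t (MAX): max(27, 51, 96) = 96
u (MAX): max(-92, -12, -76) = -12
v (MAX): max(15, -62, 84) = 84
d (MIN): min(96, -12, 84) = -12
w (MAX): max(-85, -91) = -85
x (MAX): max(-75, -72) = -72
y (MAX): max(62, 14, 93) = 93
e (MIN): min(-85, -72, 93) = -85
z (MAX): max(-21, 79) = 79
aa (MAX): max(-37, -50, -30) = -30
f (MIN): min(79, -30) = -30
M2 (MAX): max(-31, -12, -85, -30) = -12
ab (MAX): max(-64, 62, 79) = 79
ac (MAX): max(80, 91, -2) = 91
g (MIN): min(79, 91) = 79
ad (MAX): max(33, -59, -81) = 33
ae (MAX): max(22, 24, 77) = 77
h (MIN): min(33, 77) = 33
M3 (MAX): max(79, 33) = 79
S0 (MIN): min(-3, -12, 79) = -12
At S0, MIN picks M2 (lowest: -12).
At M2, MAX picks d (highest: -12).
At d, MIN picks u (lowest: -12).
At u, MAX picks bf (highest: -12).
Terminal value -12.

S0 -> M2 -> d -> u -> bf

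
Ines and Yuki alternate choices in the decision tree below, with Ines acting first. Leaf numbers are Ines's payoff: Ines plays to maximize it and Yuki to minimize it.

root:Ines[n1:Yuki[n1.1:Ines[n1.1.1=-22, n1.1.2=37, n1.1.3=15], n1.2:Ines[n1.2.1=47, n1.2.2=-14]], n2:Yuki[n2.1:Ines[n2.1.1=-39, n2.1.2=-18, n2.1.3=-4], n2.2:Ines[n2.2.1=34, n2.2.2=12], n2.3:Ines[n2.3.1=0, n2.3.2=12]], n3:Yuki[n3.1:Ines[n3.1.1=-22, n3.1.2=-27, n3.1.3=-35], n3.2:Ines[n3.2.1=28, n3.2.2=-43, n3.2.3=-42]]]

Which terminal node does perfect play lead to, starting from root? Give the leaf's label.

n1.1.2

n1.1 (Ines): max(-22, 37, 15) = 37
n1.2 (Ines): max(47, -14) = 47
n1 (Yuki): min(37, 47) = 37
n2.1 (Ines): max(-39, -18, -4) = -4
n2.2 (Ines): max(34, 12) = 34
n2.3 (Ines): max(0, 12) = 12
n2 (Yuki): min(-4, 34, 12) = -4
n3.1 (Ines): max(-22, -27, -35) = -22
n3.2 (Ines): max(28, -43, -42) = 28
n3 (Yuki): min(-22, 28) = -22
root (Ines): max(37, -4, -22) = 37
At root, Ines picks n1 (highest: 37).
At n1, Yuki picks n1.1 (lowest: 37).
At n1.1, Ines picks n1.1.2 (highest: 37).
Terminal value 37.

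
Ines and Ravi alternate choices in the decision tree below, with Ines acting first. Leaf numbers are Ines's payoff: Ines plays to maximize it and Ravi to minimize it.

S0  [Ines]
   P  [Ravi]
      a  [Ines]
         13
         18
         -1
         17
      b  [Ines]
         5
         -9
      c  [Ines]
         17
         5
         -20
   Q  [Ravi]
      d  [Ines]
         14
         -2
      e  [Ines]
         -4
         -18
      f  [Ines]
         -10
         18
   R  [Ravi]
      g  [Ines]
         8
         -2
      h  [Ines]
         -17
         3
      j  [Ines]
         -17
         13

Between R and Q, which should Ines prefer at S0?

R

g (Ines): max(8, -2) = 8
h (Ines): max(-17, 3) = 3
j (Ines): max(-17, 13) = 13
R (Ravi): min(8, 3, 13) = 3
d (Ines): max(14, -2) = 14
e (Ines): max(-4, -18) = -4
f (Ines): max(-10, 18) = 18
Q (Ravi): min(14, -4, 18) = -4
Ines prefers the higher value; R=3, Q=-4. R is better since 3 > -4.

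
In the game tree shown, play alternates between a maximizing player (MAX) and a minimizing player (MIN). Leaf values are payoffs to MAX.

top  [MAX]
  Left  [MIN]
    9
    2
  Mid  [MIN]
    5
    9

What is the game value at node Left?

2

Left (MIN): min(9, 2) = 2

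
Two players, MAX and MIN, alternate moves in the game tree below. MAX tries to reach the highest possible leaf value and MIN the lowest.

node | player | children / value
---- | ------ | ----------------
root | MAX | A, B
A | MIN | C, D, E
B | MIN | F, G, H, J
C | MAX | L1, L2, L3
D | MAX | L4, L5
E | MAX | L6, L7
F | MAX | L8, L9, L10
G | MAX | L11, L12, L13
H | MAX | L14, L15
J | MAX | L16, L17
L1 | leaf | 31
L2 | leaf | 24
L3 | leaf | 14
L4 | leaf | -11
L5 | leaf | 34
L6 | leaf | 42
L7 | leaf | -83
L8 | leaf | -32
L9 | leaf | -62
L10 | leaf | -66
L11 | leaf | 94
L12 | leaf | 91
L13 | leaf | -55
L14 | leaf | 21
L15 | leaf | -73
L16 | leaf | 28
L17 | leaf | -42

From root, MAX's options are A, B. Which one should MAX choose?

C (MAX): max(31, 24, 14) = 31
D (MAX): max(-11, 34) = 34
E (MAX): max(42, -83) = 42
A (MIN): min(31, 34, 42) = 31
F (MAX): max(-32, -62, -66) = -32
G (MAX): max(94, 91, -55) = 94
H (MAX): max(21, -73) = 21
J (MAX): max(28, -42) = 28
B (MIN): min(-32, 94, 21, 28) = -32
root (MAX): max(31, -32) = 31
MAX at root wants the highest of {A=31, B=-32}, so chooses A.

A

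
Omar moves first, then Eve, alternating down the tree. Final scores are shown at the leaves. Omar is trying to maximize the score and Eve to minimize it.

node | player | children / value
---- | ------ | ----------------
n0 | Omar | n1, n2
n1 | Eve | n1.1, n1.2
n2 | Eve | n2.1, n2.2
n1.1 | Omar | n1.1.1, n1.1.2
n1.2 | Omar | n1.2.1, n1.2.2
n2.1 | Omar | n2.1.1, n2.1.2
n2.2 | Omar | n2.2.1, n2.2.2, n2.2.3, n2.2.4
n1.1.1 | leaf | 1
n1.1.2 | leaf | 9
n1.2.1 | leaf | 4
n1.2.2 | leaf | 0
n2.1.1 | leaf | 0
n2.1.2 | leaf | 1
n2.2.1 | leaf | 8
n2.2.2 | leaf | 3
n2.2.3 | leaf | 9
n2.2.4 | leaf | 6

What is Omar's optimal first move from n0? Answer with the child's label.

n1.1 (Omar): max(1, 9) = 9
n1.2 (Omar): max(4, 0) = 4
n1 (Eve): min(9, 4) = 4
n2.1 (Omar): max(0, 1) = 1
n2.2 (Omar): max(8, 3, 9, 6) = 9
n2 (Eve): min(1, 9) = 1
n0 (Omar): max(4, 1) = 4
Omar at n0 wants the highest of {n1=4, n2=1}, so chooses n1.

n1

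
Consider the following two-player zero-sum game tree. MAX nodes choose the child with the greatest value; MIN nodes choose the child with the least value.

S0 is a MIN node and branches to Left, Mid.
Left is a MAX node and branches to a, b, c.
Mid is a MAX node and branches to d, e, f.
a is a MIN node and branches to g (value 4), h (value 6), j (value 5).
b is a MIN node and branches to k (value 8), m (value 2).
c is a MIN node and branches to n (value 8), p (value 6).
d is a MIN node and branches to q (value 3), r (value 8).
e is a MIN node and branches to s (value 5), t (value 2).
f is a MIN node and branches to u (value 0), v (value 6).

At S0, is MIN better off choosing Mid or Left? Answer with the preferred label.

d (MIN): min(3, 8) = 3
e (MIN): min(5, 2) = 2
f (MIN): min(0, 6) = 0
Mid (MAX): max(3, 2, 0) = 3
a (MIN): min(4, 6, 5) = 4
b (MIN): min(8, 2) = 2
c (MIN): min(8, 6) = 6
Left (MAX): max(4, 2, 6) = 6
MIN prefers the lower value; Mid=3, Left=6. Mid is better since 3 < 6.

Mid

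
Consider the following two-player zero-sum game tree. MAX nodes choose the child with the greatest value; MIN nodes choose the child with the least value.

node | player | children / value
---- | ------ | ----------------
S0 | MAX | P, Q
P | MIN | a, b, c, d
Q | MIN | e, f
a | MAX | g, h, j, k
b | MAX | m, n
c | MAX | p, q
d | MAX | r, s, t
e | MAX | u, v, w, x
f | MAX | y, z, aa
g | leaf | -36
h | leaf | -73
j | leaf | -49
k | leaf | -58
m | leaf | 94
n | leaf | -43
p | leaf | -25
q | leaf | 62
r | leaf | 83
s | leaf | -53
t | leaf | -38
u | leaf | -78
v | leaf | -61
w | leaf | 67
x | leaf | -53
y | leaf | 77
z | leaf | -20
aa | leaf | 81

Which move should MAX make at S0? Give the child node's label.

a (MAX): max(-36, -73, -49, -58) = -36
b (MAX): max(94, -43) = 94
c (MAX): max(-25, 62) = 62
d (MAX): max(83, -53, -38) = 83
P (MIN): min(-36, 94, 62, 83) = -36
e (MAX): max(-78, -61, 67, -53) = 67
f (MAX): max(77, -20, 81) = 81
Q (MIN): min(67, 81) = 67
S0 (MAX): max(-36, 67) = 67
MAX at S0 wants the highest of {P=-36, Q=67}, so chooses Q.

Q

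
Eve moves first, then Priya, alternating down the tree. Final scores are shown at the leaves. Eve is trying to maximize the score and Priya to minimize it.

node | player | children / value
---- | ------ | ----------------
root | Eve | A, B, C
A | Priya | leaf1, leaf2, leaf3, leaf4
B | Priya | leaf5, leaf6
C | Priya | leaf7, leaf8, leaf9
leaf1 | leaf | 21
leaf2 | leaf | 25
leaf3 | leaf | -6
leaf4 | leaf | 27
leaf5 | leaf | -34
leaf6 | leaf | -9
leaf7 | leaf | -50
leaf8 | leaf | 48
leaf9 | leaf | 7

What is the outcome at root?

-6

A (Priya): min(21, 25, -6, 27) = -6
B (Priya): min(-34, -9) = -34
C (Priya): min(-50, 48, 7) = -50
root (Eve): max(-6, -34, -50) = -6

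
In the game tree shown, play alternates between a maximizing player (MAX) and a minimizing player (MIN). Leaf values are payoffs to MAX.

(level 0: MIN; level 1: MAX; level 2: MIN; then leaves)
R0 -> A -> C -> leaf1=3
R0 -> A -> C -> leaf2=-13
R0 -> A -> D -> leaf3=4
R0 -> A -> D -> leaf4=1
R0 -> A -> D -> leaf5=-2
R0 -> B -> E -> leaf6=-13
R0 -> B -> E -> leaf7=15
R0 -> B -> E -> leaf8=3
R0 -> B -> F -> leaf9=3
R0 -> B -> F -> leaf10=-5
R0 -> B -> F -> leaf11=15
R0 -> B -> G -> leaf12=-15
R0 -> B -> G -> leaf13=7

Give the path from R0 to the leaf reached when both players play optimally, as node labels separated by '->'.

R0 -> B -> F -> leaf10

C (MIN): min(3, -13) = -13
D (MIN): min(4, 1, -2) = -2
A (MAX): max(-13, -2) = -2
E (MIN): min(-13, 15, 3) = -13
F (MIN): min(3, -5, 15) = -5
G (MIN): min(-15, 7) = -15
B (MAX): max(-13, -5, -15) = -5
R0 (MIN): min(-2, -5) = -5
At R0, MIN picks B (lowest: -5).
At B, MAX picks F (highest: -5).
At F, MIN picks leaf10 (lowest: -5).
Terminal value -5.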